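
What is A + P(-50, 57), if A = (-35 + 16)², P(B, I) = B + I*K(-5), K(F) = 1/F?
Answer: 1498/5 ≈ 299.60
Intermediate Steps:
K(F) = 1/F
P(B, I) = B - I/5 (P(B, I) = B + I/(-5) = B + I*(-⅕) = B - I/5)
A = 361 (A = (-19)² = 361)
A + P(-50, 57) = 361 + (-50 - ⅕*57) = 361 + (-50 - 57/5) = 361 - 307/5 = 1498/5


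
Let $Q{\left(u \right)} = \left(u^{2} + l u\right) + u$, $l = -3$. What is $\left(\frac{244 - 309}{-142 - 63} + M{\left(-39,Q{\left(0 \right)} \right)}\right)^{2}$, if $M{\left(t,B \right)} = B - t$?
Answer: $\frac{2598544}{1681} \approx 1545.8$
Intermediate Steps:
$Q{\left(u \right)} = u^{2} - 2 u$ ($Q{\left(u \right)} = \left(u^{2} - 3 u\right) + u = u^{2} - 2 u$)
$\left(\frac{244 - 309}{-142 - 63} + M{\left(-39,Q{\left(0 \right)} \right)}\right)^{2} = \left(\frac{244 - 309}{-142 - 63} + \left(0 \left(-2 + 0\right) - -39\right)\right)^{2} = \left(- \frac{65}{-205} + \left(0 \left(-2\right) + 39\right)\right)^{2} = \left(\left(-65\right) \left(- \frac{1}{205}\right) + \left(0 + 39\right)\right)^{2} = \left(\frac{13}{41} + 39\right)^{2} = \left(\frac{1612}{41}\right)^{2} = \frac{2598544}{1681}$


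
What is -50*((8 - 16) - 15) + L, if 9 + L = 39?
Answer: 1180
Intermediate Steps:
L = 30 (L = -9 + 39 = 30)
-50*((8 - 16) - 15) + L = -50*((8 - 16) - 15) + 30 = -50*(-8 - 15) + 30 = -50*(-23) + 30 = 1150 + 30 = 1180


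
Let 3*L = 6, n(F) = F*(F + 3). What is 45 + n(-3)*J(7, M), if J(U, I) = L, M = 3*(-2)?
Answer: 45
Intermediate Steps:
M = -6
n(F) = F*(3 + F)
L = 2 (L = (1/3)*6 = 2)
J(U, I) = 2
45 + n(-3)*J(7, M) = 45 - 3*(3 - 3)*2 = 45 - 3*0*2 = 45 + 0*2 = 45 + 0 = 45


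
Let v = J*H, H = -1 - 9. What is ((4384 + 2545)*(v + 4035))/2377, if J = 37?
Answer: 25394785/2377 ≈ 10684.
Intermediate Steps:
H = -10
v = -370 (v = 37*(-10) = -370)
((4384 + 2545)*(v + 4035))/2377 = ((4384 + 2545)*(-370 + 4035))/2377 = (6929*3665)*(1/2377) = 25394785*(1/2377) = 25394785/2377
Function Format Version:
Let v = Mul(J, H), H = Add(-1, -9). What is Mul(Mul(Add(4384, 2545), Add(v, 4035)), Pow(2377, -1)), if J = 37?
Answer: Rational(25394785, 2377) ≈ 10684.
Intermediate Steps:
H = -10
v = -370 (v = Mul(37, -10) = -370)
Mul(Mul(Add(4384, 2545), Add(v, 4035)), Pow(2377, -1)) = Mul(Mul(Add(4384, 2545), Add(-370, 4035)), Pow(2377, -1)) = Mul(Mul(6929, 3665), Rational(1, 2377)) = Mul(25394785, Rational(1, 2377)) = Rational(25394785, 2377)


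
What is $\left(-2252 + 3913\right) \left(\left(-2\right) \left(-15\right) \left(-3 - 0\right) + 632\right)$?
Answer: $900262$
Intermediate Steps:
$\left(-2252 + 3913\right) \left(\left(-2\right) \left(-15\right) \left(-3 - 0\right) + 632\right) = 1661 \left(30 \left(-3 + 0\right) + 632\right) = 1661 \left(30 \left(-3\right) + 632\right) = 1661 \left(-90 + 632\right) = 1661 \cdot 542 = 900262$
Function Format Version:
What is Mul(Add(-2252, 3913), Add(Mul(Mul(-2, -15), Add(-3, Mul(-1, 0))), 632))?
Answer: 900262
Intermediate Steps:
Mul(Add(-2252, 3913), Add(Mul(Mul(-2, -15), Add(-3, Mul(-1, 0))), 632)) = Mul(1661, Add(Mul(30, Add(-3, 0)), 632)) = Mul(1661, Add(Mul(30, -3), 632)) = Mul(1661, Add(-90, 632)) = Mul(1661, 542) = 900262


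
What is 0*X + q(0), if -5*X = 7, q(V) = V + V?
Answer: 0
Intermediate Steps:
q(V) = 2*V
X = -7/5 (X = -⅕*7 = -7/5 ≈ -1.4000)
0*X + q(0) = 0*(-7/5) + 2*0 = 0 + 0 = 0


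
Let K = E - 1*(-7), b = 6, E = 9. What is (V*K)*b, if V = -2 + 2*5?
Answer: 768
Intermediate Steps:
V = 8 (V = -2 + 10 = 8)
K = 16 (K = 9 - 1*(-7) = 9 + 7 = 16)
(V*K)*b = (8*16)*6 = 128*6 = 768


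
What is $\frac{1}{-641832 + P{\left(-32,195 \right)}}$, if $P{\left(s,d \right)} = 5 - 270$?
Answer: $- \frac{1}{642097} \approx -1.5574 \cdot 10^{-6}$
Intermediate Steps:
$P{\left(s,d \right)} = -265$
$\frac{1}{-641832 + P{\left(-32,195 \right)}} = \frac{1}{-641832 - 265} = \frac{1}{-642097} = - \frac{1}{642097}$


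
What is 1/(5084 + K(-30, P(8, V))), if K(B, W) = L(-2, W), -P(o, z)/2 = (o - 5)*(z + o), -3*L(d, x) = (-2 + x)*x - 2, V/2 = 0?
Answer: 3/12854 ≈ 0.00023339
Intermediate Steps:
V = 0 (V = 2*0 = 0)
L(d, x) = ⅔ - x*(-2 + x)/3 (L(d, x) = -((-2 + x)*x - 2)/3 = -(x*(-2 + x) - 2)/3 = -(-2 + x*(-2 + x))/3 = ⅔ - x*(-2 + x)/3)
P(o, z) = -2*(-5 + o)*(o + z) (P(o, z) = -2*(o - 5)*(z + o) = -2*(-5 + o)*(o + z))
K(B, W) = ⅔ - W²/3 + 2*W/3
1/(5084 + K(-30, P(8, V))) = 1/(5084 + (⅔ - (-2*8² + 10*8 + 10*0 - 2*8*0)²/3 + 2*(-2*8² + 10*8 + 10*0 - 2*8*0)/3)) = 1/(5084 + (⅔ - (-2*64 + 80 + 0 + 0)²/3 + 2*(-2*64 + 80 + 0 + 0)/3)) = 1/(5084 + (⅔ - (-128 + 80 + 0 + 0)²/3 + 2*(-128 + 80 + 0 + 0)/3)) = 1/(5084 + (⅔ - ⅓*(-48)² + (⅔)*(-48))) = 1/(5084 + (⅔ - ⅓*2304 - 32)) = 1/(5084 + (⅔ - 768 - 32)) = 1/(5084 - 2398/3) = 1/(12854/3) = 3/12854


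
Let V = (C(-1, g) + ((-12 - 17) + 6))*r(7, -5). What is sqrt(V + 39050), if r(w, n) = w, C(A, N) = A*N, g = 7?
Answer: 2*sqrt(9710) ≈ 197.08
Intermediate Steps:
V = -210 (V = (-1*7 + ((-12 - 17) + 6))*7 = (-7 + (-29 + 6))*7 = (-7 - 23)*7 = -30*7 = -210)
sqrt(V + 39050) = sqrt(-210 + 39050) = sqrt(38840) = 2*sqrt(9710)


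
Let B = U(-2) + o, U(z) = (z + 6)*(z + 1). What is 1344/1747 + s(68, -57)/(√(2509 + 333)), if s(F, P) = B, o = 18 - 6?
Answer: 1344/1747 + 4*√58/203 ≈ 0.91938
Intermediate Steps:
o = 12
U(z) = (1 + z)*(6 + z) (U(z) = (6 + z)*(1 + z) = (1 + z)*(6 + z))
B = 8 (B = (6 + (-2)² + 7*(-2)) + 12 = (6 + 4 - 14) + 12 = -4 + 12 = 8)
s(F, P) = 8
1344/1747 + s(68, -57)/(√(2509 + 333)) = 1344/1747 + 8/(√(2509 + 333)) = 1344*(1/1747) + 8/(√2842) = 1344/1747 + 8/((7*√58)) = 1344/1747 + 8*(√58/406) = 1344/1747 + 4*√58/203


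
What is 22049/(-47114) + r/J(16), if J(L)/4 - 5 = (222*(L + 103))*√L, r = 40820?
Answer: -142251831/382989706 ≈ -0.37142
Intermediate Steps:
J(L) = 20 + 4*√L*(22866 + 222*L) (J(L) = 20 + 4*((222*(L + 103))*√L) = 20 + 4*((222*(103 + L))*√L) = 20 + 4*((22866 + 222*L)*√L) = 20 + 4*(√L*(22866 + 222*L)) = 20 + 4*√L*(22866 + 222*L))
22049/(-47114) + r/J(16) = 22049/(-47114) + 40820/(20 + 888*16^(3/2) + 91464*√16) = 22049*(-1/47114) + 40820/(20 + 888*64 + 91464*4) = -22049/47114 + 40820/(20 + 56832 + 365856) = -22049/47114 + 40820/422708 = -22049/47114 + 40820*(1/422708) = -22049/47114 + 785/8129 = -142251831/382989706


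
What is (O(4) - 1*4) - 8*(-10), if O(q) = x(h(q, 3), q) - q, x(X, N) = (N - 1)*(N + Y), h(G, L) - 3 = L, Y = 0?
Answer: 84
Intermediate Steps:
h(G, L) = 3 + L
x(X, N) = N*(-1 + N) (x(X, N) = (N - 1)*(N + 0) = (-1 + N)*N = N*(-1 + N))
O(q) = -q + q*(-1 + q) (O(q) = q*(-1 + q) - q = -q + q*(-1 + q))
(O(4) - 1*4) - 8*(-10) = (4*(-2 + 4) - 1*4) - 8*(-10) = (4*2 - 4) + 80 = (8 - 4) + 80 = 4 + 80 = 84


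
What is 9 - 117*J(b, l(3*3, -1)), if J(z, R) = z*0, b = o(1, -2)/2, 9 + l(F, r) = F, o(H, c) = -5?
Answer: 9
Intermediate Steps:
l(F, r) = -9 + F
b = -5/2 ≈ -2.5000
J(z, R) = 0
9 - 117*J(b, l(3*3, -1)) = 9 - 117*0 = 9 + 0 = 9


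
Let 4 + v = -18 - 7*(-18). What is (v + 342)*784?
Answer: 349664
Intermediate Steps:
v = 104 (v = -4 + (-18 - 7*(-18)) = -4 + (-18 + 126) = -4 + 108 = 104)
(v + 342)*784 = (104 + 342)*784 = 446*784 = 349664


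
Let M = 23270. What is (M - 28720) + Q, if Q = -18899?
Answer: -24349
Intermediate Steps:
(M - 28720) + Q = (23270 - 28720) - 18899 = -5450 - 18899 = -24349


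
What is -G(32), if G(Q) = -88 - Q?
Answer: 120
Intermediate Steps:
-G(32) = -(-88 - 1*32) = -(-88 - 32) = -1*(-120) = 120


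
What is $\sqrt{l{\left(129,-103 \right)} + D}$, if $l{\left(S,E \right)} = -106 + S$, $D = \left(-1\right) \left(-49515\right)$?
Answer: $\sqrt{49538} \approx 222.57$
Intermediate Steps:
$D = 49515$
$\sqrt{l{\left(129,-103 \right)} + D} = \sqrt{\left(-106 + 129\right) + 49515} = \sqrt{23 + 49515} = \sqrt{49538}$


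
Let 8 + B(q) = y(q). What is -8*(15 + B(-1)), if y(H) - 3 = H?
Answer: -72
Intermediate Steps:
y(H) = 3 + H
B(q) = -5 + q (B(q) = -8 + (3 + q) = -5 + q)
-8*(15 + B(-1)) = -8*(15 + (-5 - 1)) = -8*(15 - 6) = -8*9 = -72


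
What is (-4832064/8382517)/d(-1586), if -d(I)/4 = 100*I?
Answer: -151002/166183399525 ≈ -9.0865e-7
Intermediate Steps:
d(I) = -400*I
(-4832064/8382517)/d(-1586) = (-4832064/8382517)/((-400*(-1586))) = -4832064*1/8382517/634400 = -4832064/8382517*1/634400 = -151002/166183399525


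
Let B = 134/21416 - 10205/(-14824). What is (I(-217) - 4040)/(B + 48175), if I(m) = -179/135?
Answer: -21650674107992/258092587505745 ≈ -0.083887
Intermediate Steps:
B = 27567087/39683848 (B = 134*(1/21416) - 10205*(-1/14824) = 67/10708 + 10205/14824 = 27567087/39683848 ≈ 0.69467)
I(m) = -179/135 (I(m) = -179*1/135 = -179/135)
(I(-217) - 4040)/(B + 48175) = (-179/135 - 4040)/(27567087/39683848 + 48175) = -545579/(135*1911796944487/39683848) = -545579/135*39683848/1911796944487 = -21650674107992/258092587505745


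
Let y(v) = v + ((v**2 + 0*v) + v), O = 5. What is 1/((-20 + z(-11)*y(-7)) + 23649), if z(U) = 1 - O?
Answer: 1/23489 ≈ 4.2573e-5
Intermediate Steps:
z(U) = -4 (z(U) = 1 - 1*5 = 1 - 5 = -4)
y(v) = v**2 + 2*v (y(v) = v + ((v**2 + 0) + v) = v + (v**2 + v) = v + (v + v**2) = v**2 + 2*v)
1/((-20 + z(-11)*y(-7)) + 23649) = 1/((-20 - (-28)*(2 - 7)) + 23649) = 1/((-20 - (-28)*(-5)) + 23649) = 1/((-20 - 4*35) + 23649) = 1/((-20 - 140) + 23649) = 1/(-160 + 23649) = 1/23489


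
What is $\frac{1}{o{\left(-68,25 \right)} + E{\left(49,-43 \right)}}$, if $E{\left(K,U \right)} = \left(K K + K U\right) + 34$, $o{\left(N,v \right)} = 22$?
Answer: $\frac{1}{350} \approx 0.0028571$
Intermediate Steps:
$E{\left(K,U \right)} = 34 + K^{2} + K U$ ($E{\left(K,U \right)} = \left(K^{2} + K U\right) + 34 = 34 + K^{2} + K U$)
$\frac{1}{o{\left(-68,25 \right)} + E{\left(49,-43 \right)}} = \frac{1}{22 + \left(34 + 49^{2} + 49 \left(-43\right)\right)} = \frac{1}{22 + \left(34 + 2401 - 2107\right)} = \frac{1}{22 + 328} = \frac{1}{350}$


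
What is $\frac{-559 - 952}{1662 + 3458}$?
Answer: $- \frac{1511}{5120} \approx -0.29512$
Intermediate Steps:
$\frac{-559 - 952}{1662 + 3458} = - \frac{1511}{5120}$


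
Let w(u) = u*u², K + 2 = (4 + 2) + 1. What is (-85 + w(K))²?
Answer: 1600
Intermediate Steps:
K = 5 (K = -2 + ((4 + 2) + 1) = -2 + (6 + 1) = -2 + 7 = 5)
w(u) = u³
(-85 + w(K))² = (-85 + 5³)² = (-85 + 125)² = 40² = 1600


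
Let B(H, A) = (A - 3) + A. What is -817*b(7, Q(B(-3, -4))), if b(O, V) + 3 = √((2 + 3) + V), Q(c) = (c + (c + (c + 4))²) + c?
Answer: 2451 - 817*√307 ≈ -11864.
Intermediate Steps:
B(H, A) = -3 + 2*A (B(H, A) = (-3 + A) + A = -3 + 2*A)
Q(c) = (4 + 2*c)² + 2*c (Q(c) = (c + (c + (4 + c))²) + c = (c + (4 + 2*c)²) + c = (4 + 2*c)² + 2*c)
b(O, V) = -3 + √(5 + V) (b(O, V) = -3 + √((2 + 3) + V) = -3 + √(5 + V))
-817*b(7, Q(B(-3, -4))) = -817*(-3 + √(5 + (2*(-3 + 2*(-4)) + 4*(2 + (-3 + 2*(-4)))²))) = -817*(-3 + √(5 + (2*(-3 - 8) + 4*(2 + (-3 - 8))²))) = -817*(-3 + √(5 + (2*(-11) + 4*(2 - 11)²))) = -817*(-3 + √(5 + (-22 + 4*(-9)²))) = -817*(-3 + √(5 + (-22 + 4*81))) = -817*(-3 + √(5 + (-22 + 324))) = -817*(-3 + √(5 + 302)) = -817*(-3 + √307) = 2451 - 817*√307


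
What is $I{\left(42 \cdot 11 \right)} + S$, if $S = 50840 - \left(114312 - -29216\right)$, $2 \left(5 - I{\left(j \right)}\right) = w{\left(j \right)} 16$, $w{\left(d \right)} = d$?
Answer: $-96379$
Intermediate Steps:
$I{\left(j \right)} = 5 - 8 j$ ($I{\left(j \right)} = 5 - \frac{j 16}{2} = 5 - \frac{16 j}{2} = 5 - 8 j$)
$S = -92688$ ($S = 50840 - 143528 = -92688$)
$I{\left(42 \cdot 11 \right)} + S = \left(5 - 8 \cdot 42 \cdot 11\right) - 92688 = \left(5 - 3696\right) - 92688 = -3691 - 92688 = -96379$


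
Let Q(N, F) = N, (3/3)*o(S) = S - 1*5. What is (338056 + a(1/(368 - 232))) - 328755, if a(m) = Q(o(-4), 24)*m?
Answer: 1264927/136 ≈ 9300.9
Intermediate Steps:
o(S) = -5 + S (o(S) = S - 1*5 = S - 5 = -5 + S)
a(m) = -9*m (a(m) = (-5 - 4)*m = -9*m)
(338056 + a(1/(368 - 232))) - 328755 = (338056 - 9/(368 - 232)) - 328755 = (338056 - 9/136) - 328755 = 45975607/136 - 328755 = 1264927/136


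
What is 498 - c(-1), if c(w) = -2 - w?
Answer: 499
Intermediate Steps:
498 - c(-1) = 498 - (-2 - 1*(-1)) = 498 - (-2 + 1) = 498 - 1*(-1) = 498 + 1 = 499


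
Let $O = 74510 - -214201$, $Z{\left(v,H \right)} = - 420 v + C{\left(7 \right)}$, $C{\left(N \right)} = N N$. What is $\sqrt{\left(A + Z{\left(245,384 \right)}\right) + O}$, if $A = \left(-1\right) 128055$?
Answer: $\sqrt{57805} \approx 240.43$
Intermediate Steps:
$C{\left(N \right)} = N^{2}$
$Z{\left(v,H \right)} = 49 - 420 v$ ($Z{\left(v,H \right)} = - 420 v + 7^{2} = - 420 v + 49 = 49 - 420 v$)
$A = -128055$
$O = 288711$ ($O = 74510 + 214201 = 288711$)
$\sqrt{\left(A + Z{\left(245,384 \right)}\right) + O} = \sqrt{\left(-128055 + \left(49 - 102900\right)\right) + 288711} = \sqrt{\left(-128055 - 102851\right) + 288711} = \sqrt{-230906 + 288711} = \sqrt{57805}$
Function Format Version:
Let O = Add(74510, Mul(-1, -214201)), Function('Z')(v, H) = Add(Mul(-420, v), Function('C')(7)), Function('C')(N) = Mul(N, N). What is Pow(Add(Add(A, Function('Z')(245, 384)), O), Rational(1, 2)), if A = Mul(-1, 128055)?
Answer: Pow(57805, Rational(1, 2)) ≈ 240.43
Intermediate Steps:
Function('C')(N) = Pow(N, 2)
Function('Z')(v, H) = Add(49, Mul(-420, v)) (Function('Z')(v, H) = Add(Mul(-420, v), Pow(7, 2)) = Add(Mul(-420, v), 49) = Add(49, Mul(-420, v)))
A = -128055
O = 288711 (O = Add(74510, 214201) = 288711)
Pow(Add(Add(A, Function('Z')(245, 384)), O), Rational(1, 2)) = Pow(Add(Add(-128055, Add(49, Mul(-420, 245))), 288711), Rational(1, 2)) = Pow(Add(Add(-128055, Add(49, -102900)), 288711), Rational(1, 2)) = Pow(Add(Add(-128055, -102851), 288711), Rational(1, 2)) = Pow(Add(-230906, 288711), Rational(1, 2)) = Pow(57805, Rational(1, 2))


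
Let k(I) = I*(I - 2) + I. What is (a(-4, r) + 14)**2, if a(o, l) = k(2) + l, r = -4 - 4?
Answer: 64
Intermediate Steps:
r = -8
k(I) = I + I*(-2 + I) (k(I) = I*(-2 + I) + I = I + I*(-2 + I))
a(o, l) = 2 + l (a(o, l) = 2*(-1 + 2) + l = 2*1 + l = 2 + l)
(a(-4, r) + 14)**2 = ((2 - 8) + 14)**2 = (-6 + 14)**2 = 8**2 = 64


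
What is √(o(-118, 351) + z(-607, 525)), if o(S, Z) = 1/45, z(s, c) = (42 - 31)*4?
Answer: √9905/15 ≈ 6.6349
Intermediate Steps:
z(s, c) = 44 (z(s, c) = 11*4 = 44)
o(S, Z) = 1/45
√(o(-118, 351) + z(-607, 525)) = √(1/45 + 44) = √(1981/45) = √9905/15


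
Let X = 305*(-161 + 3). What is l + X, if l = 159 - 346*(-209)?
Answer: 24283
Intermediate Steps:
l = 72473 (l = 159 + 72314 = 72473)
X = -48190 (X = 305*(-158) = -48190)
l + X = 72473 - 48190 = 24283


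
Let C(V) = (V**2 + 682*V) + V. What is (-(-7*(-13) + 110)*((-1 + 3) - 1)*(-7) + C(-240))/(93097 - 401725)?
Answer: 11657/34292 ≈ 0.33993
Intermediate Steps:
C(V) = V**2 + 683*V
(-(-7*(-13) + 110)*((-1 + 3) - 1)*(-7) + C(-240))/(93097 - 401725) = (-(-7*(-13) + 110)*((-1 + 3) - 1)*(-7) - 240*(683 - 240))/(93097 - 401725) = (-(91 + 110)*(2 - 1)*(-7) - 240*443)/(-308628) = (-201*1*(-7) - 106320)*(-1/308628) = (-201*(-7) - 106320)*(-1/308628) = (-1*(-1407) - 106320)*(-1/308628) = (1407 - 106320)*(-1/308628) = -104913*(-1/308628) = 11657/34292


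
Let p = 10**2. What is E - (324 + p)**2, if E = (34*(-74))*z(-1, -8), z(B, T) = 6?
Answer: -194872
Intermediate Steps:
p = 100
E = -15096 (E = (34*(-74))*6 = -2516*6 = -15096)
E - (324 + p)**2 = -15096 - (324 + 100)**2 = -15096 - 1*424**2 = -15096 - 1*179776 = -15096 - 179776 = -194872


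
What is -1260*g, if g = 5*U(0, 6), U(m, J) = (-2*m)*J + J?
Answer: -37800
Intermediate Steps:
U(m, J) = J - 2*J*m (U(m, J) = -2*J*m + J = J - 2*J*m)
g = 30 (g = 5*(6*(1 - 2*0)) = 5*(6*(1 + 0)) = 5*(6*1) = 5*6 = 30)
-1260*g = -1260*30 = -37800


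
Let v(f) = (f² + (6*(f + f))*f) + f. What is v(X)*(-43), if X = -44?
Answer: -1080332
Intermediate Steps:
v(f) = f + 13*f² (v(f) = (f² + (6*(2*f))*f) + f = (f² + (12*f)*f) + f = (f² + 12*f²) + f = 13*f² + f = f + 13*f²)
v(X)*(-43) = -44*(1 + 13*(-44))*(-43) = -44*(1 - 572)*(-43) = -44*(-571)*(-43) = 25124*(-43) = -1080332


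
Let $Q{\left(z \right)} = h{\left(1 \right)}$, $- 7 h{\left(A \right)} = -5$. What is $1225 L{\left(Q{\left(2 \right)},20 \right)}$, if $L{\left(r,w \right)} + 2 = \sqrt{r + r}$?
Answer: $-2450 + 175 \sqrt{70} \approx -985.84$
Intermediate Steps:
$h{\left(A \right)} = \frac{5}{7}$ ($h{\left(A \right)} = \left(- \frac{1}{7}\right) \left(-5\right) = \frac{5}{7}$)
$Q{\left(z \right)} = \frac{5}{7}$
$L{\left(r,w \right)} = -2 + \sqrt{2} \sqrt{r}$ ($L{\left(r,w \right)} = -2 + \sqrt{r + r} = -2 + \sqrt{2 r} = -2 + \sqrt{2} \sqrt{r}$)
$1225 L{\left(Q{\left(2 \right)},20 \right)} = 1225 \left(-2 + \sqrt{2} \sqrt{\frac{5}{7}}\right) = 1225 \left(-2 + \sqrt{2} \frac{\sqrt{35}}{7}\right) = 1225 \left(-2 + \frac{\sqrt{70}}{7}\right) = -2450 + 175 \sqrt{70}$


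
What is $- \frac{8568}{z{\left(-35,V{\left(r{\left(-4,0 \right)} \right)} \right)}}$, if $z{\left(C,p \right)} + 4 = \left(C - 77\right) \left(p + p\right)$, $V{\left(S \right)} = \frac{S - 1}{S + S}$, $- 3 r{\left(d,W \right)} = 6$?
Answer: $\frac{2142}{43} \approx 49.814$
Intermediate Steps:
$r{\left(d,W \right)} = -2$ ($r{\left(d,W \right)} = \left(- \frac{1}{3}\right) 6 = -2$)
$V{\left(S \right)} = \frac{-1 + S}{2 S}$
$z{\left(C,p \right)} = -4 + 2 p \left(-77 + C\right)$ ($z{\left(C,p \right)} = -4 + \left(C - 77\right) \left(p + p\right) = -4 + \left(-77 + C\right) 2 p = -4 + 2 p \left(-77 + C\right)$)
$- \frac{8568}{z{\left(-35,V{\left(r{\left(-4,0 \right)} \right)} \right)}} = - \frac{8568}{-4 - 154 \frac{-1 - 2}{2 \left(-2\right)} + 2 \left(-35\right) \frac{-1 - 2}{2 \left(-2\right)}} = - \frac{8568}{-4 - 154 \cdot \frac{1}{2} \left(- \frac{1}{2}\right) \left(-3\right) + 2 \left(-35\right) \frac{1}{2} \left(- \frac{1}{2}\right) \left(-3\right)} = - \frac{8568}{-4 - \frac{231}{2} + 2 \left(-35\right) \frac{3}{4}} = - \frac{8568}{-4 - \frac{231}{2} - \frac{105}{2}} = - \frac{8568}{-172} = \left(-8568\right) \left(- \frac{1}{172}\right) = \frac{2142}{43}$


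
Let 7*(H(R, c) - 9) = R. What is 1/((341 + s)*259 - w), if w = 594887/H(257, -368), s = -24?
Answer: 320/22108751 ≈ 1.4474e-5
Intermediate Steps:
H(R, c) = 9 + R/7
w = 4164209/320 (w = 594887/(9 + (⅐)*257) = 594887/(9 + 257/7) = 594887/(320/7) = 594887*(7/320) = 4164209/320 ≈ 13013.)
1/((341 + s)*259 - w) = 1/((341 - 24)*259 - 1*4164209/320) = 1/(317*259 - 4164209/320) = 1/(82103 - 4164209/320) = 1/(22108751/320) = 320/22108751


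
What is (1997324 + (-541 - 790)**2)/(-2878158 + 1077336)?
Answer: -1256295/600274 ≈ -2.0929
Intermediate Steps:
(1997324 + (-541 - 790)**2)/(-2878158 + 1077336) = (1997324 + (-1331)**2)/(-1800822) = (1997324 + 1771561)*(-1/1800822) = 3768885*(-1/1800822) = -1256295/600274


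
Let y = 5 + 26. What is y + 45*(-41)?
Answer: -1814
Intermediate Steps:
y = 31
y + 45*(-41) = 31 + 45*(-41) = 31 - 1845 = -1814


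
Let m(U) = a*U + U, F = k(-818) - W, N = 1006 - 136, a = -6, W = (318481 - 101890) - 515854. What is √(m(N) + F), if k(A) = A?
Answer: √294095 ≈ 542.31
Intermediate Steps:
W = -299263 (W = 216591 - 515854 = -299263)
N = 870
F = 298445 (F = -818 - 1*(-299263) = -818 + 299263 = 298445)
m(U) = -5*U (m(U) = -6*U + U = -5*U)
√(m(N) + F) = √(-5*870 + 298445) = √(-4350 + 298445) = √294095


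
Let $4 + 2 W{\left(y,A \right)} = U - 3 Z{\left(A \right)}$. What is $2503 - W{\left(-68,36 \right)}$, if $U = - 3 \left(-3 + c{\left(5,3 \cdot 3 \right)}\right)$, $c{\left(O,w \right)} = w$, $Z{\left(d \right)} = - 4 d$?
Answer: $2298$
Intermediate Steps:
$U = -18$ ($U = - 3 \left(-3 + 3 \cdot 3\right) = - 3 \left(-3 + 9\right) = \left(-3\right) 6 = -18$)
$W{\left(y,A \right)} = -11 + 6 A$ ($W{\left(y,A \right)} = -2 + \frac{-18 - 3 \left(- 4 A\right)}{2} = -2 + \frac{-18 + 12 A}{2} = -2 + \left(-9 + 6 A\right) = -11 + 6 A$)
$2503 - W{\left(-68,36 \right)} = 2503 - \left(-11 + 6 \cdot 36\right) = 2503 - \left(-11 + 216\right) = 2503 - 205 = 2298$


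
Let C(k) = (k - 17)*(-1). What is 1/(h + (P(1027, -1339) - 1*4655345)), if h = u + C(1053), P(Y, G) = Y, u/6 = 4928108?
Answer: 1/24913294 ≈ 4.0139e-8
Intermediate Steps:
u = 29568648 (u = 6*4928108 = 29568648)
C(k) = 17 - k (C(k) = (-17 + k)*(-1) = 17 - k)
h = 29567612 (h = 29568648 + (17 - 1*1053) = 29568648 + (17 - 1053) = 29568648 - 1036 = 29567612)
1/(h + (P(1027, -1339) - 1*4655345)) = 1/(29567612 + (1027 - 1*4655345)) = 1/(29567612 + (1027 - 4655345)) = 1/(29567612 - 4654318) = 1/24913294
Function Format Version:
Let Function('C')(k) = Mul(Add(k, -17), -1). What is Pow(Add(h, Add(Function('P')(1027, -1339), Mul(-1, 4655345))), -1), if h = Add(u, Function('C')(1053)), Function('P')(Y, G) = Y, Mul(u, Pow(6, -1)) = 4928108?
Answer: Rational(1, 24913294) ≈ 4.0139e-8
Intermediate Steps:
u = 29568648 (u = Mul(6, 4928108) = 29568648)
Function('C')(k) = Add(17, Mul(-1, k)) (Function('C')(k) = Mul(Add(-17, k), -1) = Add(17, Mul(-1, k)))
h = 29567612 (h = Add(29568648, Add(17, Mul(-1, 1053))) = Add(29568648, Add(17, -1053)) = Add(29568648, -1036) = 29567612)
Pow(Add(h, Add(Function('P')(1027, -1339), Mul(-1, 4655345))), -1) = Pow(Add(29567612, Add(1027, Mul(-1, 4655345))), -1) = Pow(Add(29567612, Add(1027, -4655345)), -1) = Pow(Add(29567612, -4654318), -1) = Pow(24913294, -1) = Rational(1, 24913294)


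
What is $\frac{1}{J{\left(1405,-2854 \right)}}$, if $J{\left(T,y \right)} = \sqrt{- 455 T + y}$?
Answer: $- \frac{i \sqrt{642129}}{642129} \approx - 0.0012479 i$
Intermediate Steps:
$J{\left(T,y \right)} = \sqrt{y - 455 T}$
$\frac{1}{J{\left(1405,-2854 \right)}} = \frac{1}{\sqrt{-2854 - 639275}} = \frac{1}{\sqrt{-642129}} = \frac{1}{i \sqrt{642129}} = - \frac{i \sqrt{642129}}{642129}$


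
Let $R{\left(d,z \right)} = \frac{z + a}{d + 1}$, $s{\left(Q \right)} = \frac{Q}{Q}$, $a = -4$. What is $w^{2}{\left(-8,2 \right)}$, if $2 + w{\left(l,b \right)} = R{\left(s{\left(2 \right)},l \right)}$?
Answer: $64$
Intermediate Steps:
$s{\left(Q \right)} = 1$
$R{\left(d,z \right)} = \frac{-4 + z}{1 + d}$ ($R{\left(d,z \right)} = \frac{z - 4}{d + 1} = \frac{-4 + z}{1 + d}$)
$w{\left(l,b \right)} = -4 + \frac{l}{2}$ ($w{\left(l,b \right)} = -2 + \frac{-4 + l}{1 + 1} = -2 + \frac{-4 + l}{2} = -2 + \left(-2 + \frac{l}{2}\right) = -4 + \frac{l}{2}$)
$w^{2}{\left(-8,2 \right)} = \left(-4 + \frac{1}{2} \left(-8\right)\right)^{2} = \left(-4 - 4\right)^{2} = \left(-8\right)^{2} = 64$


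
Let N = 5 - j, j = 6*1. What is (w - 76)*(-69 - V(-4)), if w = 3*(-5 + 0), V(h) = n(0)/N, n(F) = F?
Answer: 6279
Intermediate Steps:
j = 6
N = -1 (N = 5 - 1*6 = 5 - 6 = -1)
V(h) = 0 (V(h) = 0/(-1) = 0*(-1) = 0)
w = -15 (w = 3*(-5) = -15)
(w - 76)*(-69 - V(-4)) = (-15 - 76)*(-69 - 1*0) = -91*(-69 + 0) = -91*(-69) = 6279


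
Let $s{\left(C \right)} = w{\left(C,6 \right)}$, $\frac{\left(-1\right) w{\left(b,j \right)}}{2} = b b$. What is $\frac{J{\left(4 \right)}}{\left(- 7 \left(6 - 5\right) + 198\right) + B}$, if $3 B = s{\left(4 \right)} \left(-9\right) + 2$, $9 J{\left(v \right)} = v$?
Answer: $\frac{4}{2589} \approx 0.001545$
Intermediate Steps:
$w{\left(b,j \right)} = - 2 b^{2}$ ($w{\left(b,j \right)} = - 2 b b = - 2 b^{2}$)
$J{\left(v \right)} = \frac{v}{9}$
$s{\left(C \right)} = - 2 C^{2}$
$B = \frac{290}{3}$ ($B = \frac{- 2 \cdot 4^{2} \left(-9\right) + 2}{3} = \frac{\left(-2\right) 16 \left(-9\right) + 2}{3} = \frac{\left(-32\right) \left(-9\right) + 2}{3} = \frac{288 + 2}{3} = \frac{1}{3} \cdot 290 = \frac{290}{3} \approx 96.667$)
$\frac{J{\left(4 \right)}}{\left(- 7 \left(6 - 5\right) + 198\right) + B} = \frac{\frac{1}{9} \cdot 4}{\left(- 7 \left(6 - 5\right) + 198\right) + \frac{290}{3}} = \frac{1}{\left(\left(-7\right) 1 + 198\right) + \frac{290}{3}} \cdot \frac{4}{9} = \frac{1}{\left(-7 + 198\right) + \frac{290}{3}} \cdot \frac{4}{9} = \frac{1}{191 + \frac{290}{3}} \cdot \frac{4}{9} = \frac{1}{\frac{863}{3}} \cdot \frac{4}{9} = \frac{3}{863} \cdot \frac{4}{9} = \frac{4}{2589}$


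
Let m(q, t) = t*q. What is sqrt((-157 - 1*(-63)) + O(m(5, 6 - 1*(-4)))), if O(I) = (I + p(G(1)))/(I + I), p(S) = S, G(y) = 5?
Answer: I*sqrt(9345)/10 ≈ 9.667*I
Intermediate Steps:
m(q, t) = q*t
O(I) = (5 + I)/(2*I) (O(I) = (I + 5)/(I + I) = (5 + I)/((2*I)) = (5 + I)*(1/(2*I)) = (5 + I)/(2*I))
sqrt((-157 - 1*(-63)) + O(m(5, 6 - 1*(-4)))) = sqrt((-157 - 1*(-63)) + (5 + 5*(6 - 1*(-4)))/(2*((5*(6 - 1*(-4)))))) = sqrt((-157 + 63) + (5 + 5*(6 + 4))/(2*((5*(6 + 4))))) = sqrt(-94 + (5 + 5*10)/(2*((5*10)))) = sqrt(-94 + (1/2)*(5 + 50)/50) = sqrt(-94 + (1/2)*(1/50)*55) = sqrt(-94 + 11/20) = sqrt(-1869/20) = I*sqrt(9345)/10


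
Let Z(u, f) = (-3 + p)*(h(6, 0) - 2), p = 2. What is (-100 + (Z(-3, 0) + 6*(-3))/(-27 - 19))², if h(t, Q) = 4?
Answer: 5244100/529 ≈ 9913.2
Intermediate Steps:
Z(u, f) = -2 (Z(u, f) = (-3 + 2)*(4 - 2) = -1*2 = -2)
(-100 + (Z(-3, 0) + 6*(-3))/(-27 - 19))² = (-100 + (-2 + 6*(-3))/(-27 - 19))² = (-100 + (-2 - 18)/(-46))² = (-100 - 20*(-1/46))² = (-100 + 10/23)² = (-2290/23)² = 5244100/529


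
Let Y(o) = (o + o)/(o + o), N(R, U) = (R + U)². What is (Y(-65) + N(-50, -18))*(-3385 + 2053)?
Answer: -6160500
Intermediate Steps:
Y(o) = 1 (Y(o) = (2*o)/((2*o)) = (2*o)*(1/(2*o)) = 1)
(Y(-65) + N(-50, -18))*(-3385 + 2053) = (1 + (-50 - 18)²)*(-3385 + 2053) = (1 + (-68)²)*(-1332) = (1 + 4624)*(-1332) = 4625*(-1332) = -6160500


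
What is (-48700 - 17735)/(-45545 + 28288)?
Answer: 66435/17257 ≈ 3.8497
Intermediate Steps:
(-48700 - 17735)/(-45545 + 28288) = -66435/(-17257) = -66435*(-1/17257) = 66435/17257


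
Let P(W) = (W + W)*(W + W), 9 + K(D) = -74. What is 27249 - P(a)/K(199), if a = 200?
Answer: 2421667/83 ≈ 29177.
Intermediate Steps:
K(D) = -83 (K(D) = -9 - 74 = -83)
P(W) = 4*W**2 (P(W) = (2*W)*(2*W) = 4*W**2)
27249 - P(a)/K(199) = 27249 - 4*200**2/(-83) = 27249 - 4*40000*(-1)/83 = 27249 - 160000*(-1)/83 = 27249 - 1*(-160000/83) = 27249 + 160000/83 = 2421667/83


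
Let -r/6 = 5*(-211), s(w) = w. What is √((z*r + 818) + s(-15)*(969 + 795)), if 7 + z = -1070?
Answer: 2*I*√1710763 ≈ 2615.9*I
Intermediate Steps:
z = -1077 (z = -7 - 1070 = -1077)
r = 6330 (r = -30*(-211) = -6*(-1055) = 6330)
√((z*r + 818) + s(-15)*(969 + 795)) = √((-1077*6330 + 818) - 15*(969 + 795)) = √((-6817410 + 818) - 15*1764) = √(-6816592 - 26460) = √(-6843052) = 2*I*√1710763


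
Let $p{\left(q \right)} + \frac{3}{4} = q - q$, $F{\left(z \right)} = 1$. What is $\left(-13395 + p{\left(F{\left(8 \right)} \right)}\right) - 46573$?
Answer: $- \frac{239875}{4} \approx -59969.0$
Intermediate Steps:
$p{\left(q \right)} = - \frac{3}{4}$ ($p{\left(q \right)} = - \frac{3}{4} + \left(q - q\right) = - \frac{3}{4} + 0 = - \frac{3}{4}$)
$\left(-13395 + p{\left(F{\left(8 \right)} \right)}\right) - 46573 = \left(-13395 - \frac{3}{4}\right) - 46573 = - \frac{53583}{4} - 46573 = - \frac{239875}{4}$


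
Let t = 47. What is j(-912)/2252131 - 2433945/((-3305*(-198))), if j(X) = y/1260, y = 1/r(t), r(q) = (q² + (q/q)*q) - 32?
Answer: -170673945156841849/45887365150482240 ≈ -3.7194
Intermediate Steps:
r(q) = -32 + q + q² (r(q) = (q² + 1*q) - 32 = (q² + q) - 32 = (q + q²) - 32 = -32 + q + q²)
y = 1/2224 (y = 1/(-32 + 47 + 47²) = 1/(-32 + 47 + 2209) = 1/2224 ≈ 0.00044964)
j(X) = 1/2802240 (j(X) = (1/2224)/1260 = (1/2224)*(1/1260) = 1/2802240)
j(-912)/2252131 - 2433945/((-3305*(-198))) = (1/2802240)/2252131 - 2433945/((-3305*(-198))) = (1/2802240)*(1/2252131) - 2433945/654390 = 1/6311011573440 - 2433945*1/654390 = 1/6311011573440 - 162263/43626 = -170673945156841849/45887365150482240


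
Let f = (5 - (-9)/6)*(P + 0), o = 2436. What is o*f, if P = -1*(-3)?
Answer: 47502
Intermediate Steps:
P = 3
f = 39/2 (f = (5 - (-9)/6)*(3 + 0) = (5 - (-9)/6)*3 = (5 - 3*(-1/2))*3 = (5 + 3/2)*3 = (13/2)*3 = 39/2 ≈ 19.500)
o*f = 2436*(39/2) = 47502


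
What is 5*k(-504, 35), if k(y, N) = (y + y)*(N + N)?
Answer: -352800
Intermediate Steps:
k(y, N) = 4*N*y (k(y, N) = (2*y)*(2*N) = 4*N*y)
5*k(-504, 35) = 5*(4*35*(-504)) = 5*(-70560) = -352800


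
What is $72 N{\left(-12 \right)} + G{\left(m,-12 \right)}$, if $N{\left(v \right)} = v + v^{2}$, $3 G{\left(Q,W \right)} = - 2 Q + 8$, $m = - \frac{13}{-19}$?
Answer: $\frac{180618}{19} \approx 9506.2$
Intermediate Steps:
$m = \frac{13}{19}$ ($m = \left(-13\right) \left(- \frac{1}{19}\right) = \frac{13}{19} \approx 0.68421$)
$G{\left(Q,W \right)} = \frac{8}{3} - \frac{2 Q}{3}$ ($G{\left(Q,W \right)} = \frac{- 2 Q + 8}{3} = \frac{8 - 2 Q}{3} = \frac{8}{3} - \frac{2 Q}{3}$)
$72 N{\left(-12 \right)} + G{\left(m,-12 \right)} = 72 \left(- 12 \left(1 - 12\right)\right) + \left(\frac{8}{3} - \frac{26}{57}\right) = 72 \left(\left(-12\right) \left(-11\right)\right) + \left(\frac{8}{3} - \frac{26}{57}\right) = 72 \cdot 132 + \frac{42}{19} = 9504 + \frac{42}{19} = \frac{180618}{19}$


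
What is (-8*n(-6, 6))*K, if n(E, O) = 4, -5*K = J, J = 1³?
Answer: 32/5 ≈ 6.4000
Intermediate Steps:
J = 1
K = -⅕ (K = -⅕*1 = -⅕ ≈ -0.20000)
(-8*n(-6, 6))*K = -8*4*(-⅕) = -32*(-⅕) = 32/5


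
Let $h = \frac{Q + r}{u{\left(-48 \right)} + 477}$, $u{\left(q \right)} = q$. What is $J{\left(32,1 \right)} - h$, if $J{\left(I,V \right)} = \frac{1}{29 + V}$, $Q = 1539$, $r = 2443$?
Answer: $- \frac{3607}{390} \approx -9.2487$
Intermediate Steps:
$h = \frac{362}{39}$ ($h = \frac{1539 + 2443}{-48 + 477} = \frac{3982}{429} = 3982 \cdot \frac{1}{429} = \frac{362}{39} \approx 9.282$)
$J{\left(32,1 \right)} - h = \frac{1}{29 + 1} - \frac{362}{39} = \frac{1}{30} - \frac{362}{39} = - \frac{3607}{390}$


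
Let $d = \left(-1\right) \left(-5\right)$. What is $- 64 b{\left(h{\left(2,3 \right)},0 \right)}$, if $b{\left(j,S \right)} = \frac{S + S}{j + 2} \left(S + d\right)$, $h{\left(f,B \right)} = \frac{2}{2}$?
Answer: $0$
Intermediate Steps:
$d = 5$
$h{\left(f,B \right)} = 1$ ($h{\left(f,B \right)} = 2 \cdot \frac{1}{2} = 1$)
$b{\left(j,S \right)} = \frac{2 S \left(5 + S\right)}{2 + j}$ ($b{\left(j,S \right)} = \frac{S + S}{j + 2} \left(S + 5\right) = \frac{2 S}{2 + j} \left(5 + S\right) = \frac{2 S \left(5 + S\right)}{2 + j}$)
$- 64 b{\left(h{\left(2,3 \right)},0 \right)} = - 64 \cdot 2 \cdot 0 \frac{1}{2 + 1} \left(5 + 0\right) = - 64 \cdot 2 \cdot 0 \cdot \frac{1}{3} \cdot 5 = \left(-64\right) 0 = 0$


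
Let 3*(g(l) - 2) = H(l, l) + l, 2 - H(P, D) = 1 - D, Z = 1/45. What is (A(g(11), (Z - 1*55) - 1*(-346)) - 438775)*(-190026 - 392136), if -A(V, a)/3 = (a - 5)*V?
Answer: 3904004375236/15 ≈ 2.6027e+11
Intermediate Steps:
Z = 1/45 ≈ 0.022222
H(P, D) = 1 + D (H(P, D) = 2 - (1 - D) = 2 + (-1 + D) = 1 + D)
g(l) = 7/3 + 2*l/3 (g(l) = 2 + ((1 + l) + l)/3 = 2 + (1 + 2*l)/3 = 2 + (⅓ + 2*l/3) = 7/3 + 2*l/3)
A(V, a) = -3*V*(-5 + a) (A(V, a) = -3*(a - 5)*V = -3*(-5 + a)*V = -3*V*(-5 + a))
(A(g(11), (Z - 1*55) - 1*(-346)) - 438775)*(-190026 - 392136) = (3*(7/3 + (⅔)*11)*(5 - ((1/45 - 1*55) - 1*(-346))) - 438775)*(-190026 - 392136) = (3*(7/3 + 22/3)*(5 - ((1/45 - 55) + 346)) - 438775)*(-582162) = (3*(29/3)*(5 - (-2474/45 + 346)) - 438775)*(-582162) = (3*(29/3)*(5 - 1*13096/45) - 438775)*(-582162) = (3*(29/3)*(5 - 13096/45) - 438775)*(-582162) = (3*(29/3)*(-12871/45) - 438775)*(-582162) = (-373259/45 - 438775)*(-582162) = -20118134/45*(-582162) = 3904004375236/15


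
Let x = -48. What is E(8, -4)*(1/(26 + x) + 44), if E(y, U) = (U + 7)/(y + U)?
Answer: 2901/88 ≈ 32.966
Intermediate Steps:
E(y, U) = (7 + U)/(U + y)
E(8, -4)*(1/(26 + x) + 44) = ((7 - 4)/(-4 + 8))*(1/(26 - 48) + 44) = (3/4)*(1/(-22) + 44) = ((¼)*3)*(-1/22 + 44) = (¾)*(967/22) = 2901/88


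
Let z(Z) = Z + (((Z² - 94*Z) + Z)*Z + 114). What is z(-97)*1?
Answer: -1787693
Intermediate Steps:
z(Z) = 114 + Z + Z*(Z² - 93*Z) (z(Z) = Z + ((Z² - 93*Z)*Z + 114) = Z + (Z*(Z² - 93*Z) + 114) = Z + (114 + Z*(Z² - 93*Z)) = 114 + Z + Z*(Z² - 93*Z))
z(-97)*1 = (114 - 97 + (-97)³ - 93*(-97)²)*1 = (114 - 97 - 912673 - 93*9409)*1 = (114 - 97 - 912673 - 875037)*1 = -1787693*1 = -1787693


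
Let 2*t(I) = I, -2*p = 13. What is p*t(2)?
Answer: -13/2 ≈ -6.5000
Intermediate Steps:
p = -13/2 (p = -1/2*13 = -13/2 ≈ -6.5000)
t(I) = I/2
p*t(2) = -13*2/4 = -13/2*1 = -13/2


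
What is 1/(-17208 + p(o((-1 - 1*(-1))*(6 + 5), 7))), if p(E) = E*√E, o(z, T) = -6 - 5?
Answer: I/(-17208*I + 11*√11) ≈ -5.8112e-5 + 1.232e-7*I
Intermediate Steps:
o(z, T) = -11
p(E) = E^(3/2)
1/(-17208 + p(o((-1 - 1*(-1))*(6 + 5), 7))) = 1/(-17208 + (-11)^(3/2)) = 1/(-17208 - 11*I*√11)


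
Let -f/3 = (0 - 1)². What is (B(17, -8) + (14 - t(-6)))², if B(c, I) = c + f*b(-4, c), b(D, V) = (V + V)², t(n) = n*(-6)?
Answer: 12061729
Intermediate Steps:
t(n) = -6*n
b(D, V) = 4*V² (b(D, V) = (2*V)² = 4*V²)
f = -3 (f = -3*(0 - 1)² = -3*(-1)² = -3*1 = -3)
B(c, I) = c - 12*c²
(B(17, -8) + (14 - t(-6)))² = (17*(1 - 12*17) + (14 - (-6)*(-6)))² = (17*(1 - 204) + (14 - 1*36))² = (17*(-203) + (14 - 36))² = (-3451 - 22)² = (-3473)² = 12061729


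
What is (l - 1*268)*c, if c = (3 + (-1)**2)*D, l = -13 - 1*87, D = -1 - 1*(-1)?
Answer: 0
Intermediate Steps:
D = 0 (D = -1 + 1 = 0)
l = -100 (l = -13 - 87 = -100)
c = 0 (c = (3 + (-1)**2)*0 = (3 + 1)*0 = 4*0 = 0)
(l - 1*268)*c = (-100 - 1*268)*0 = (-100 - 268)*0 = -368*0 = 0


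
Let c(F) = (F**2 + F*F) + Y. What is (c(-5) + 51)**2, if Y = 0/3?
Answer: 10201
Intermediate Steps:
Y = 0 (Y = 0*(1/3) = 0)
c(F) = 2*F**2 (c(F) = (F**2 + F*F) + 0 = (F**2 + F**2) + 0 = 2*F**2 + 0 = 2*F**2)
(c(-5) + 51)**2 = (2*(-5)**2 + 51)**2 = (2*25 + 51)**2 = (50 + 51)**2 = 101**2 = 10201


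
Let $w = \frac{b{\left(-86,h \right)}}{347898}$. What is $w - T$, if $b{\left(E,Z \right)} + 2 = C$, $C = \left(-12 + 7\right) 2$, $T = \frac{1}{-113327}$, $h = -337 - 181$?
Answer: $- \frac{168671}{6571039441} \approx -2.5669 \cdot 10^{-5}$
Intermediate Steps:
$h = -518$ ($h = -337 - 181 = -518$)
$T = - \frac{1}{113327} \approx -8.824 \cdot 10^{-6}$
$C = -10$ ($C = \left(-5\right) 2 = -10$)
$b{\left(E,Z \right)} = -12$ ($b{\left(E,Z \right)} = -2 - 10 = -12$)
$w = - \frac{2}{57983}$ ($w = - \frac{12}{347898} = \left(-12\right) \frac{1}{347898} = - \frac{2}{57983} \approx -3.4493 \cdot 10^{-5}$)
$w - T = - \frac{2}{57983} - - \frac{1}{113327} = - \frac{2}{57983} + \frac{1}{113327} = - \frac{168671}{6571039441}$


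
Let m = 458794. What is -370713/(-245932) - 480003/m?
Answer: 26016401163/56416063004 ≈ 0.46115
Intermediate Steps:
-370713/(-245932) - 480003/m = -370713/(-245932) - 480003/458794 = -370713*(-1/245932) - 480003*1/458794 = 370713/245932 - 480003/458794 = 26016401163/56416063004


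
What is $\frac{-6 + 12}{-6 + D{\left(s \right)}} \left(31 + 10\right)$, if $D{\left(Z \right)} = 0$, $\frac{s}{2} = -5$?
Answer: $-41$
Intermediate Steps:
$s = -10$ ($s = 2 \left(-5\right) = -10$)
$\frac{-6 + 12}{-6 + D{\left(s \right)}} \left(31 + 10\right) = \frac{-6 + 12}{-6 + 0} \left(31 + 10\right) = \frac{6}{-6} \cdot 41 = 6 \left(- \frac{1}{6}\right) 41 = \left(-1\right) 41 = -41$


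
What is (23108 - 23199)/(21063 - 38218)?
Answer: 91/17155 ≈ 0.0053046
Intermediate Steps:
(23108 - 23199)/(21063 - 38218) = -91/(-17155) = -91*(-1/17155) = 91/17155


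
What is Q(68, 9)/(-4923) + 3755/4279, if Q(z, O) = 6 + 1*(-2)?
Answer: 18468749/21065517 ≈ 0.87673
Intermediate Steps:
Q(z, O) = 4 (Q(z, O) = 6 - 2 = 4)
Q(68, 9)/(-4923) + 3755/4279 = 4/(-4923) + 3755/4279 = 4*(-1/4923) + 3755*(1/4279) = -4/4923 + 3755/4279 = 18468749/21065517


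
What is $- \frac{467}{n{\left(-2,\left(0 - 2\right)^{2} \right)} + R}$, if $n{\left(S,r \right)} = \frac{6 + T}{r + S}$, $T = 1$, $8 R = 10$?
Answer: $- \frac{1868}{19} \approx -98.316$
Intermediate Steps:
$R = \frac{5}{4}$ ($R = \frac{1}{8} \cdot 10 = \frac{5}{4} \approx 1.25$)
$n{\left(S,r \right)} = \frac{7}{S + r}$ ($n{\left(S,r \right)} = \frac{6 + 1}{r + S} = \frac{7}{S + r}$)
$- \frac{467}{n{\left(-2,\left(0 - 2\right)^{2} \right)} + R} = - \frac{467}{\frac{7}{-2 + \left(0 - 2\right)^{2}} + \frac{5}{4}} = - \frac{467}{\frac{7}{-2 + \left(-2\right)^{2}} + \frac{5}{4}} = - \frac{467}{\frac{7}{-2 + 4} + \frac{5}{4}} = - \frac{467}{\frac{7}{2} + \frac{5}{4}} = - \frac{467}{\frac{19}{4}} = \left(-467\right) \frac{4}{19} = - \frac{1868}{19}$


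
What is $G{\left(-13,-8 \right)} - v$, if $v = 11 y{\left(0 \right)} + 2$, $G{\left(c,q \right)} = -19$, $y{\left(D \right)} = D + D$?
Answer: $-21$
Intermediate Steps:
$y{\left(D \right)} = 2 D$
$v = 2$ ($v = 11 \cdot 2 \cdot 0 + 2 = 11 \cdot 0 + 2 = 0 + 2 = 2$)
$G{\left(-13,-8 \right)} - v = -19 - 2 = -21$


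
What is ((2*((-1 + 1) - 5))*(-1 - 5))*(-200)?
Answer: -12000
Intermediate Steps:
((2*((-1 + 1) - 5))*(-1 - 5))*(-200) = ((2*(0 - 5))*(-6))*(-200) = ((2*(-5))*(-6))*(-200) = -10*(-6)*(-200) = 60*(-200) = -12000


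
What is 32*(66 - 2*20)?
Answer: 832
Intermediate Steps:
32*(66 - 2*20) = 32*(66 - 40) = 32*26 = 832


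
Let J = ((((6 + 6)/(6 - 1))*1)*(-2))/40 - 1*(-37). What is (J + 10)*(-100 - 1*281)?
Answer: -446532/25 ≈ -17861.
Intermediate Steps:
J = 922/25 (J = (((12/5)*1)*(-2))*(1/40) + 37 = ((12/5)*(-2))*(1/40) + 37 = -24/5*1/40 + 37 = -3/25 + 37 = 922/25 ≈ 36.880)
(J + 10)*(-100 - 1*281) = (922/25 + 10)*(-100 - 1*281) = 1172*(-100 - 281)/25 = (1172/25)*(-381) = -446532/25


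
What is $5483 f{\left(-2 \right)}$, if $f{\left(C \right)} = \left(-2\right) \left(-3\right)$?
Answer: $32898$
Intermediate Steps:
$f{\left(C \right)} = 6$
$5483 f{\left(-2 \right)} = 5483 \cdot 6 = 32898$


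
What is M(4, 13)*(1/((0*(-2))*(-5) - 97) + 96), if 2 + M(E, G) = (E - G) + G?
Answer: 18622/97 ≈ 191.98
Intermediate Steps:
M(E, G) = -2 + E (M(E, G) = -2 + ((E - G) + G) = -2 + E)
M(4, 13)*(1/((0*(-2))*(-5) - 97) + 96) = (-2 + 4)*(1/((0*(-2))*(-5) - 97) + 96) = 2*(1/(0*(-5) - 97) + 96) = 2*(1/(0 - 97) + 96) = 2*(1/(-97) + 96) = 2*(-1/97 + 96) = 2*(9311/97) = 18622/97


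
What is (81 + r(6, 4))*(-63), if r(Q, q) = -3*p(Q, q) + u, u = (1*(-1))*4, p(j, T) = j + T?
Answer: -2961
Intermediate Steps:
p(j, T) = T + j
u = -4 (u = -1*4 = -4)
r(Q, q) = -4 - 3*Q - 3*q (r(Q, q) = -3*(q + Q) - 4 = -3*(Q + q) - 4 = (-3*Q - 3*q) - 4 = -4 - 3*Q - 3*q)
(81 + r(6, 4))*(-63) = (81 + (-4 - 3*6 - 3*4))*(-63) = (81 + (-4 - 18 - 12))*(-63) = (81 - 34)*(-63) = 47*(-63) = -2961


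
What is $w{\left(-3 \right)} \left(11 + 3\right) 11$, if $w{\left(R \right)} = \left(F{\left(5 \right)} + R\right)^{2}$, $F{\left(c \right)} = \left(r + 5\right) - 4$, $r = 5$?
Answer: $1386$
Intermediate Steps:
$F{\left(c \right)} = 6$ ($F{\left(c \right)} = \left(5 + 5\right) - 4 = 10 - 4 = 6$)
$w{\left(R \right)} = \left(6 + R\right)^{2}$
$w{\left(-3 \right)} \left(11 + 3\right) 11 = \left(6 - 3\right)^{2} \left(11 + 3\right) 11 = 3^{2} \cdot 14 \cdot 11 = 9 \cdot 154 = 1386$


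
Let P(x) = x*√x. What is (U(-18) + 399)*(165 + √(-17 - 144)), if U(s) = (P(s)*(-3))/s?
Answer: 3*(133 - 3*I*√2)*(165 + I*√161) ≈ 65997.0 + 2962.6*I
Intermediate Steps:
P(x) = x^(3/2)
U(s) = -3*√s (U(s) = (s^(3/2)*(-3))/s = (-3*s^(3/2))/s = -3*√s)
(U(-18) + 399)*(165 + √(-17 - 144)) = (-9*I*√2 + 399)*(165 + √(-17 - 144)) = (-9*I*√2 + 399)*(165 + √(-161)) = (-9*I*√2 + 399)*(165 + I*√161) = (399 - 9*I*√2)*(165 + I*√161) = (165 + I*√161)*(399 - 9*I*√2)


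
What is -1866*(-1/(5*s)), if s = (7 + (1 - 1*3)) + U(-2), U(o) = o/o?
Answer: 311/5 ≈ 62.200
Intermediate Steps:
U(o) = 1
s = 6 (s = (7 + (1 - 1*3)) + 1 = (7 + (1 - 3)) + 1 = (7 - 2) + 1 = 5 + 1 = 6)
-1866*(-1/(5*s)) = -1866/((6*(-1))*5) = -1866/((-6*5)) = -1866/(-30) = -1866*(-1/30) = 311/5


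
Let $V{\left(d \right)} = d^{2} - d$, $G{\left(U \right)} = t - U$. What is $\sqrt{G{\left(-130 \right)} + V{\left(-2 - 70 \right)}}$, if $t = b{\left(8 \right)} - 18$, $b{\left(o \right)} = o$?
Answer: $16 \sqrt{21} \approx 73.321$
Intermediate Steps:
$t = -10$ ($t = 8 - 18 = -10$)
$G{\left(U \right)} = -10 - U$
$\sqrt{G{\left(-130 \right)} + V{\left(-2 - 70 \right)}} = \sqrt{\left(-10 - -130\right) + \left(-2 - 70\right) \left(-1 - 72\right)} = \sqrt{\left(-10 + 130\right) - 72 \left(-1 - 72\right)} = \sqrt{120 - -5256} = \sqrt{120 + 5256} = \sqrt{5376} = 16 \sqrt{21}$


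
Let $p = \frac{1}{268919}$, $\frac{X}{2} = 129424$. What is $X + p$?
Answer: $\frac{69609145313}{268919} \approx 2.5885 \cdot 10^{5}$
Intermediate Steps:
$X = 258848$ ($X = 2 \cdot 129424 = 258848$)
$p = \frac{1}{268919} \approx 3.7186 \cdot 10^{-6}$
$X + p = 258848 + \frac{1}{268919} = \frac{69609145313}{268919}$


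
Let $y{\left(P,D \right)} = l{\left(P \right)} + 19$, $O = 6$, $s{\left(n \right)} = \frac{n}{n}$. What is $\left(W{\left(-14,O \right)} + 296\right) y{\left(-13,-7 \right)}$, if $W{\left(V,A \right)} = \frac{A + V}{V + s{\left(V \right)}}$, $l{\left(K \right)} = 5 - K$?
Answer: $\frac{142672}{13} \approx 10975.0$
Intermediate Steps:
$s{\left(n \right)} = 1$
$y{\left(P,D \right)} = 24 - P$ ($y{\left(P,D \right)} = \left(5 - P\right) + 19 = 24 - P$)
$W{\left(V,A \right)} = \frac{A + V}{1 + V}$ ($W{\left(V,A \right)} = \frac{A + V}{V + 1} = \frac{A + V}{1 + V}$)
$\left(W{\left(-14,O \right)} + 296\right) y{\left(-13,-7 \right)} = \left(\frac{6 - 14}{1 - 14} + 296\right) \left(24 - -13\right) = \left(\frac{1}{-13} \left(-8\right) + 296\right) \left(24 + 13\right) = \left(\left(- \frac{1}{13}\right) \left(-8\right) + 296\right) 37 = \left(\frac{8}{13} + 296\right) 37 = \frac{3856}{13} \cdot 37 = \frac{142672}{13}$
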